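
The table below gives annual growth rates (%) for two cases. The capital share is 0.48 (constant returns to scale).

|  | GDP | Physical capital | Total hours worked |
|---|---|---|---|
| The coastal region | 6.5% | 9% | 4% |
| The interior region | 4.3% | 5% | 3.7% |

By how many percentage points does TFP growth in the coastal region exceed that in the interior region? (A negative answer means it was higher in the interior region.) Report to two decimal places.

Labor's share = 1 − 0.48 = 0.52.
The coastal region: TFP = 6.5 − 4.32 − 2.08 = 0.1%.
The interior region: TFP = 4.3 − 2.4 − 1.924 = -0.024%.
Difference = 0.1 − (-0.024) = 0.124 pp.

0.12 percentage points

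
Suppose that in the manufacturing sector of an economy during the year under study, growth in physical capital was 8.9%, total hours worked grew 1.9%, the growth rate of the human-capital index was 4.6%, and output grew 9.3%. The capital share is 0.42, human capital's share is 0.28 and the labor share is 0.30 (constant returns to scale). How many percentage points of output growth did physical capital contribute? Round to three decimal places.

Contribution = share × growth = 0.42 × 8.9 = 3.738 pp.

3.738 pp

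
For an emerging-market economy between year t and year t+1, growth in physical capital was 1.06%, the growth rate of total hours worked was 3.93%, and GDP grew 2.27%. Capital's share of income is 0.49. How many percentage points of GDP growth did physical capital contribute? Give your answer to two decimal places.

Contribution = share × growth = 0.49 × 1.06 = 0.5194 pp.

0.52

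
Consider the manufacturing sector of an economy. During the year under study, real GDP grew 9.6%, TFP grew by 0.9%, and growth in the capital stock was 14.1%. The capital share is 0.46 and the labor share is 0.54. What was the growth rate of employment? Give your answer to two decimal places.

Employment grew 4.10%.

Labor's share = 1 − 0.46 = 0.54.
gY = gA + 0.46×14.1 + 0.54×g.
0.54×g = 9.6 − 0.9 − 6.486 = 2.214.
g = 2.214 / 0.54 = 4.1%.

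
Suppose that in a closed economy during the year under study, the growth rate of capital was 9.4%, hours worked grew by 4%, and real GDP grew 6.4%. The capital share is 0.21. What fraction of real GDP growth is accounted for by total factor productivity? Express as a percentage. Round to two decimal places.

Labor's share = 1 − 0.21 = 0.79.
Capital: 0.21 × 9.4 = 1.974 pp.
Hours worked: 0.79 × 4 = 3.16 pp.
TFP growth = 6.4 − 5.134 = 1.266%.
TFP share of growth = 1.266 / 6.4 × 100 = 19.7813%.

Total factor productivity accounted for 19.78% of growth.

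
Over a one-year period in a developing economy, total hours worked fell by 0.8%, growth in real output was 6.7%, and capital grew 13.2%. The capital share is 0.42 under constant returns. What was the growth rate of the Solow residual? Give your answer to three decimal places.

1.620%

Labor's share = 1 − 0.42 = 0.58.
Capital: 0.42 × 13.2 = 5.544 pp.
Total hours worked: 0.58 × (-0.8) = -0.464 pp.
TFP growth = 6.7 − 5.08 = 1.62%.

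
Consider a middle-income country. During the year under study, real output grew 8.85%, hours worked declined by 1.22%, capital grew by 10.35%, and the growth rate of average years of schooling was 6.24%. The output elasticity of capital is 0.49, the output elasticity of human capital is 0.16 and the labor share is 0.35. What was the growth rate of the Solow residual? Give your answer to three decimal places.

Labor's share = 1 − 0.49 − 0.16 = 0.35.
Capital: 0.49 × 10.35 = 5.0715 pp.
Average years of schooling: 0.16 × 6.24 = 0.9984 pp.
Hours worked: 0.35 × (-1.22) = -0.427 pp.
TFP growth = 8.85 − 5.6429 = 3.2071%.

3.207%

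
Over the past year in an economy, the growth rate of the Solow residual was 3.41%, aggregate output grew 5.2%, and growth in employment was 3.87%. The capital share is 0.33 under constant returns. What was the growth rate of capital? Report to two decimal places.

Labor's share = 1 − 0.33 = 0.67.
gY = gA + 0.67×3.87 + 0.33×g.
0.33×g = 5.2 − 3.41 − 2.5929 = -0.8029.
g = -0.8029 / 0.33 = -2.433%.

-2.43%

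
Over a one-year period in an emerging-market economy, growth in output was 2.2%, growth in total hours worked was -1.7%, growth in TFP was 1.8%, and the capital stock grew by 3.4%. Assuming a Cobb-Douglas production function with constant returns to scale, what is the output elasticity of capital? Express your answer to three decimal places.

gY = gA + α·gK + (1−α)·gL, so gY − gA − gL = α(gK − gL).
2.2 − 1.8 + 1.7 = α × (3.4 − (-1.7)).
2.1 = 5.1 α, so α = 0.41176.

α = 0.412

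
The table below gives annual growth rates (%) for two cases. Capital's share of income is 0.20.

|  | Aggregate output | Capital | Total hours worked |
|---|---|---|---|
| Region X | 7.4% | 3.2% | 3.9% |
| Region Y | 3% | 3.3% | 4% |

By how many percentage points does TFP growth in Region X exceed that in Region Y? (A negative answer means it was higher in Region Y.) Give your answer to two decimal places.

4.50 percentage points

Labor's share = 1 − 0.2 = 0.8.
Region X: TFP = 7.4 − 0.64 − 3.12 = 3.64%.
Region Y: TFP = 3 − 0.66 − 3.2 = -0.86%.
Difference = 3.64 − (-0.86) = 4.5 pp.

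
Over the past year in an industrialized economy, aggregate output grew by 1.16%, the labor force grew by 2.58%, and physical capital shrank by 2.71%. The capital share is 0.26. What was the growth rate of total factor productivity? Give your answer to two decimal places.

-0.04%

Labor's share = 1 − 0.26 = 0.74.
Physical capital: 0.26 × (-2.71) = -0.7046 pp.
The labor force: 0.74 × 2.58 = 1.9092 pp.
TFP growth = 1.16 − 1.2046 = -0.0446%.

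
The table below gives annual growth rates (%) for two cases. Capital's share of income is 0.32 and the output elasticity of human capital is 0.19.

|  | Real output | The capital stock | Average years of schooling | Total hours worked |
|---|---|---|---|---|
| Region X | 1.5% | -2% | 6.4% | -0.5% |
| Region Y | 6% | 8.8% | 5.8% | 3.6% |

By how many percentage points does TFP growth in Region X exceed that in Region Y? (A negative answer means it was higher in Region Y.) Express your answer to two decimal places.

Labor's share = 1 − 0.32 − 0.19 = 0.49.
Region X: TFP = 1.5 + 0.64 − 1.216 + 0.245 = 1.169%.
Region Y: TFP = 6 − 2.816 − 1.102 − 1.764 = 0.318%.
Difference = 1.169 − (0.318) = 0.851 pp.

0.85 percentage points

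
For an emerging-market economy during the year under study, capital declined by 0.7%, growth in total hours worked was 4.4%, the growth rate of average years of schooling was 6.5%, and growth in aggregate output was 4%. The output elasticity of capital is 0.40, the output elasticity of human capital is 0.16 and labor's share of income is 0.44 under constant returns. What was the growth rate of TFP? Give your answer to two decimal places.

TFP growth was 1.30%.

Labor's share = 1 − 0.4 − 0.16 = 0.44.
Capital: 0.4 × (-0.7) = -0.28 pp.
Average years of schooling: 0.16 × 6.5 = 1.04 pp.
Total hours worked: 0.44 × 4.4 = 1.936 pp.
TFP growth = 4 − 2.696 = 1.304%.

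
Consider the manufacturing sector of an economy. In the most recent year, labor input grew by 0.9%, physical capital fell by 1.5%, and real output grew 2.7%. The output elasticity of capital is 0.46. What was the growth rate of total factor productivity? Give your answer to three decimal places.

Labor's share = 1 − 0.46 = 0.54.
Physical capital: 0.46 × (-1.5) = -0.69 pp.
Labor input: 0.54 × 0.9 = 0.486 pp.
TFP growth = 2.7 + 0.204 = 2.904%.

2.904%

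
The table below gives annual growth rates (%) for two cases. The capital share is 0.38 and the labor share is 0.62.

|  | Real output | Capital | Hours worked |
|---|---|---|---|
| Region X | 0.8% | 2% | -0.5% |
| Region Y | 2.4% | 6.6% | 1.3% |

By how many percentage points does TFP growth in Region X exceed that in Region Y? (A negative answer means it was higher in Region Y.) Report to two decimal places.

1.26 percentage points

Labor's share = 1 − 0.38 = 0.62.
Region X: TFP = 0.8 − 0.76 + 0.31 = 0.35%.
Region Y: TFP = 2.4 − 2.508 − 0.806 = -0.914%.
Difference = 0.35 − (-0.914) = 1.264 pp.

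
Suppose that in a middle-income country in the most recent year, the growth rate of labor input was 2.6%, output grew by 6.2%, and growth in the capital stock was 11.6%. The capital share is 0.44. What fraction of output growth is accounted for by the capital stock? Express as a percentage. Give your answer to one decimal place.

The capital stock contributed 0.44 × 11.6 = 5.104 pp.
Share of growth = 5.104 / 6.2 × 100 = 82.323%.

The capital stock accounted for 82.3% of growth.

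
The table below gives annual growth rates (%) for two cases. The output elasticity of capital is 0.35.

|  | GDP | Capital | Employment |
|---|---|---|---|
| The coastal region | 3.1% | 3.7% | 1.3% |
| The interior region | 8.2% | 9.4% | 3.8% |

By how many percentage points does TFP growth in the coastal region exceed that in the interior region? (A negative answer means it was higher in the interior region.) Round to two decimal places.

-1.48 percentage points

Labor's share = 1 − 0.35 = 0.65.
The coastal region: TFP = 3.1 − 1.295 − 0.845 = 0.96%.
The interior region: TFP = 8.2 − 3.29 − 2.47 = 2.44%.
Difference = 0.96 − (2.44) = -1.48 pp.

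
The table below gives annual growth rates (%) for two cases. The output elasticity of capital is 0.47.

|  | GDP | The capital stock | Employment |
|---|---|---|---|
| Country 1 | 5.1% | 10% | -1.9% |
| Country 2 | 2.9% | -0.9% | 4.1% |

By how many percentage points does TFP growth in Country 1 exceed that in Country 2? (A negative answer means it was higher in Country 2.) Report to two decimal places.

0.26 percentage points

Labor's share = 1 − 0.47 = 0.53.
Country 1: TFP = 5.1 − 4.7 + 1.007 = 1.407%.
Country 2: TFP = 2.9 + 0.423 − 2.173 = 1.15%.
Difference = 1.407 − (1.15) = 0.257 pp.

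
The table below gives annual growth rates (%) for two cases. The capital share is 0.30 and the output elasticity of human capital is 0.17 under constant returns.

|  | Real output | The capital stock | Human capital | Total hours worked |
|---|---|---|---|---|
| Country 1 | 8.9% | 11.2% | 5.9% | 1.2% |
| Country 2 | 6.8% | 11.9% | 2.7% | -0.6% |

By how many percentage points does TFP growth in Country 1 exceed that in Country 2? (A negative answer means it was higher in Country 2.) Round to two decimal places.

0.81 percentage points

Labor's share = 1 − 0.3 − 0.17 = 0.53.
Country 1: TFP = 8.9 − 3.36 − 1.003 − 0.636 = 3.901%.
Country 2: TFP = 6.8 − 3.57 − 0.459 + 0.318 = 3.089%.
Difference = 3.901 − (3.089) = 0.812 pp.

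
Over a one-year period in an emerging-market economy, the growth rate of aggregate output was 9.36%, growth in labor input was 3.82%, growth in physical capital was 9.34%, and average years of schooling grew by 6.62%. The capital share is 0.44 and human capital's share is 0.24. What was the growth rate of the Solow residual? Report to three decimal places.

The Solow residual grew 2.439%.

Labor's share = 1 − 0.44 − 0.24 = 0.32.
Physical capital: 0.44 × 9.34 = 4.1096 pp.
Average years of schooling: 0.24 × 6.62 = 1.5888 pp.
Labor input: 0.32 × 3.82 = 1.2224 pp.
TFP growth = 9.36 − 6.9208 = 2.4392%.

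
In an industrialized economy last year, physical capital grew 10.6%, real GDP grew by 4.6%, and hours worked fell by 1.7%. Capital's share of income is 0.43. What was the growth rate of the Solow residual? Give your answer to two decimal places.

Labor's share = 1 − 0.43 = 0.57.
Physical capital: 0.43 × 10.6 = 4.558 pp.
Hours worked: 0.57 × (-1.7) = -0.969 pp.
TFP growth = 4.6 − 3.589 = 1.011%.

The Solow residual grew 1.01%.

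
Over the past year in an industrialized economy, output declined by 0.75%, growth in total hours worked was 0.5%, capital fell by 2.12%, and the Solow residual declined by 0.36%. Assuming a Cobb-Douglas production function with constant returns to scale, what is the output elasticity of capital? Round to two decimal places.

α = 0.34

gY = gA + α·gK + (1−α)·gL, so gY − gA − gL = α(gK − gL).
-0.75 + 0.36 − 0.5 = α × (-2.12 − 0.5).
-0.89 = -2.62 α, so α = 0.3397.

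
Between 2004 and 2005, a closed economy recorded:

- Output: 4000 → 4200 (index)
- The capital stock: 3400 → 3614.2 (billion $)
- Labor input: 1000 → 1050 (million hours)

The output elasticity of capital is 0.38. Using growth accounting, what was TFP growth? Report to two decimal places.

-0.49%

Output growth = (4200 − 4000) / 4000 = 5%.
The capital stock growth = (3614.2 − 3400) / 3400 = 6.3%.
Labor input growth = (1050 − 1000) / 1000 = 5%.
Labor's share = 1 − 0.38 = 0.62.
The capital stock: 0.38 × 6.3 = 2.394 pp.
Labor input: 0.62 × 5 = 3.1 pp.
TFP growth = 5 − 5.494 = -0.494%.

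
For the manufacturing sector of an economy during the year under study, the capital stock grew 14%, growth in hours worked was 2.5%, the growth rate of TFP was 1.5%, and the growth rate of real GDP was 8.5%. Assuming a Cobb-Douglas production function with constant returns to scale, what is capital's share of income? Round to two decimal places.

α = 0.39

gY = gA + α·gK + (1−α)·gL, so gY − gA − gL = α(gK − gL).
8.5 − 1.5 − 2.5 = α × (14 − 2.5).
4.5 = 11.5 α, so α = 0.3913.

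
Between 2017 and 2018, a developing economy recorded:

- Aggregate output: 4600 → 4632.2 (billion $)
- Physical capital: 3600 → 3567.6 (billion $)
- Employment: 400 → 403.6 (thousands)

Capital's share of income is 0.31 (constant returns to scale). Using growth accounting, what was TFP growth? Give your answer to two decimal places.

Aggregate output growth = (4632.2 − 4600) / 4600 = 0.7%.
Physical capital growth = (3567.6 − 3600) / 3600 = -0.9%.
Employment growth = (403.6 − 400) / 400 = 0.9%.
Labor's share = 1 − 0.31 = 0.69.
Physical capital: 0.31 × (-0.9) = -0.279 pp.
Employment: 0.69 × 0.9 = 0.621 pp.
TFP growth = 0.7 − 0.342 = 0.358%.

0.36%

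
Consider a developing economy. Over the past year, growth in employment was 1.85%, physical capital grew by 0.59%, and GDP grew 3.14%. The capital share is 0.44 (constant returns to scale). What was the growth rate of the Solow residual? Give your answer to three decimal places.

1.844%

Labor's share = 1 − 0.44 = 0.56.
Physical capital: 0.44 × 0.59 = 0.2596 pp.
Employment: 0.56 × 1.85 = 1.036 pp.
TFP growth = 3.14 − 1.2956 = 1.8444%.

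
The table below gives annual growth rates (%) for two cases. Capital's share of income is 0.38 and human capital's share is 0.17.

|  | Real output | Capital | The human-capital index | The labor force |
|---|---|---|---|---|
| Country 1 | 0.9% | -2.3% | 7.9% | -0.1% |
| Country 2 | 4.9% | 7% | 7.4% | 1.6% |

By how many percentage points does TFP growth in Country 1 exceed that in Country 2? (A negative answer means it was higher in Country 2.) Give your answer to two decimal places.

0.21 percentage points

Labor's share = 1 − 0.38 − 0.17 = 0.45.
Country 1: TFP = 0.9 + 0.874 − 1.343 + 0.045 = 0.476%.
Country 2: TFP = 4.9 − 2.66 − 1.258 − 0.72 = 0.262%.
Difference = 0.476 − (0.262) = 0.214 pp.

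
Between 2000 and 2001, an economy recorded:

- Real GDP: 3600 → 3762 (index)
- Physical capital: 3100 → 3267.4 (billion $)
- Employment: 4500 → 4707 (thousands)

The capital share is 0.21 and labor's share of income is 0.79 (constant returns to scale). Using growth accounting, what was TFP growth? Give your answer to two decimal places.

-0.27%

Real GDP growth = (3762 − 3600) / 3600 = 4.5%.
Physical capital growth = (3267.4 − 3100) / 3100 = 5.4%.
Employment growth = (4707 − 4500) / 4500 = 4.6%.
Labor's share = 1 − 0.21 = 0.79.
Physical capital: 0.21 × 5.4 = 1.134 pp.
Employment: 0.79 × 4.6 = 3.634 pp.
TFP growth = 4.5 − 4.768 = -0.268%.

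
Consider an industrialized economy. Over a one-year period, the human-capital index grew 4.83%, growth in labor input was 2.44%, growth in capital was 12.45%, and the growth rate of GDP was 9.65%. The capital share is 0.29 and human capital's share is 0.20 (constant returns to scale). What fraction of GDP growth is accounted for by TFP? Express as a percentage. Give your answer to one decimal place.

TFP accounted for 39.7% of growth.

Labor's share = 1 − 0.29 − 0.2 = 0.51.
Capital: 0.29 × 12.45 = 3.6105 pp.
The human-capital index: 0.2 × 4.83 = 0.966 pp.
Labor input: 0.51 × 2.44 = 1.2444 pp.
TFP growth = 9.65 − 5.8209 = 3.8291%.
TFP share of growth = 3.8291 / 9.65 × 100 = 39.68%.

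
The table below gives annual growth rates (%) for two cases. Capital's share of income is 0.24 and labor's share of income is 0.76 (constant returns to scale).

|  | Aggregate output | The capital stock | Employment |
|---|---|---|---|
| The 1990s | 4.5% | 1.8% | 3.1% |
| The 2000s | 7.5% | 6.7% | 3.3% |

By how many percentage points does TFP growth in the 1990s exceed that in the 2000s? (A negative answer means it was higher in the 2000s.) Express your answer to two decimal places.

Labor's share = 1 − 0.24 = 0.76.
The 1990s: TFP = 4.5 − 0.432 − 2.356 = 1.712%.
The 2000s: TFP = 7.5 − 1.608 − 2.508 = 3.384%.
Difference = 1.712 − (3.384) = -1.672 pp.

-1.67 percentage points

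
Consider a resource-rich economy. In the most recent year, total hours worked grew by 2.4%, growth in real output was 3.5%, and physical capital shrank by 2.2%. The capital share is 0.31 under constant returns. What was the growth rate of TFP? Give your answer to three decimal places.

TFP growth was 2.526%.

Labor's share = 1 − 0.31 = 0.69.
Physical capital: 0.31 × (-2.2) = -0.682 pp.
Total hours worked: 0.69 × 2.4 = 1.656 pp.
TFP growth = 3.5 − 0.974 = 2.526%.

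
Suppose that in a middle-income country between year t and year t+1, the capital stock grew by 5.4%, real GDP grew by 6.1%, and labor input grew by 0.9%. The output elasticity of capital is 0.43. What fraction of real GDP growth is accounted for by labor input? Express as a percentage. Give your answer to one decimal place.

Labor's share = 1 − 0.43 = 0.57.
Labor input contributed 0.57 × 0.9 = 0.513 pp.
Share of growth = 0.513 / 6.1 × 100 = 8.41%.

8.4%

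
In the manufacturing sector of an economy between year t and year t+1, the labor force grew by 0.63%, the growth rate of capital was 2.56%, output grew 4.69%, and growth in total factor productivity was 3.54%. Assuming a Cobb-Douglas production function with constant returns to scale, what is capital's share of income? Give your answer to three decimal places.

α = 0.269

gY = gA + α·gK + (1−α)·gL, so gY − gA − gL = α(gK − gL).
4.69 − 3.54 − 0.63 = α × (2.56 − 0.63).
0.52 = 1.93 α, so α = 0.26943.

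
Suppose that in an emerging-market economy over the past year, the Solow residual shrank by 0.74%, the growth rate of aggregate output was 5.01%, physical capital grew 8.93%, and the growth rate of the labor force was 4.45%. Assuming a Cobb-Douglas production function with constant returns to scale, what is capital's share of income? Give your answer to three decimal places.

gY = gA + α·gK + (1−α)·gL, so gY − gA − gL = α(gK − gL).
5.01 + 0.74 − 4.45 = α × (8.93 − 4.45).
1.3 = 4.48 α, so α = 0.29018.

0.290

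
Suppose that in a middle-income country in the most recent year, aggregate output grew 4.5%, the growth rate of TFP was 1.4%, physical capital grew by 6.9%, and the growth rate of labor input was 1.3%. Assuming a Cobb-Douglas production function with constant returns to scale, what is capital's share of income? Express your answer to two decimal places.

gY = gA + α·gK + (1−α)·gL, so gY − gA − gL = α(gK − gL).
4.5 − 1.4 − 1.3 = α × (6.9 − 1.3).
1.8 = 5.6 α, so α = 0.3214.

Capital's share of income is 0.32.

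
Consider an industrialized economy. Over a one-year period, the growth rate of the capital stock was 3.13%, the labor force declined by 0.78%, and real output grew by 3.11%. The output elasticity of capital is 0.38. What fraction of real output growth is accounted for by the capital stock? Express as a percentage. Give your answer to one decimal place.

38.2%

The capital stock contributed 0.38 × 3.13 = 1.1894 pp.
Share of growth = 1.1894 / 3.11 × 100 = 38.244%.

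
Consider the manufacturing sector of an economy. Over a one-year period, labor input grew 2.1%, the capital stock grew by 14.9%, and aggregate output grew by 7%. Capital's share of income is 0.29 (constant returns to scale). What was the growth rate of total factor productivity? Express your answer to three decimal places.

Total factor productivity grew 1.188%.

Labor's share = 1 − 0.29 = 0.71.
The capital stock: 0.29 × 14.9 = 4.321 pp.
Labor input: 0.71 × 2.1 = 1.491 pp.
TFP growth = 7 − 5.812 = 1.188%.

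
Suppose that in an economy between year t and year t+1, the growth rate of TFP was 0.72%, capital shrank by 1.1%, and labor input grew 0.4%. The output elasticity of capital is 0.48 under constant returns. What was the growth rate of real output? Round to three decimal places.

Real output growth was 0.400%.

Labor's share = 1 − 0.48 = 0.52.
Capital: 0.48 × (-1.1) = -0.528 pp.
Labor input: 0.52 × 0.4 = 0.208 pp.
Output growth = 0.72 + (-0.32) = 0.4%.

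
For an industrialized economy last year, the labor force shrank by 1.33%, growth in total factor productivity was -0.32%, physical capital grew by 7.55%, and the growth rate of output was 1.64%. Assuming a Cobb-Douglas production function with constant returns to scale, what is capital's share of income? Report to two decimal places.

α = 0.37

gY = gA + α·gK + (1−α)·gL, so gY − gA − gL = α(gK − gL).
1.64 + 0.32 + 1.33 = α × (7.55 − (-1.33)).
3.29 = 8.88 α, so α = 0.3705.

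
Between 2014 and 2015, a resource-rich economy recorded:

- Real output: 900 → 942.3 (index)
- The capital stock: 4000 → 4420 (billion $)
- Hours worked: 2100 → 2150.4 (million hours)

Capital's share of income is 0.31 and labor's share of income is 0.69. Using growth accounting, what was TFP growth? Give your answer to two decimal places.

-0.21%

Real output growth = (942.3 − 900) / 900 = 4.7%.
The capital stock growth = (4420 − 4000) / 4000 = 10.5%.
Hours worked growth = (2150.4 − 2100) / 2100 = 2.4%.
Labor's share = 1 − 0.31 = 0.69.
The capital stock: 0.31 × 10.5 = 3.255 pp.
Hours worked: 0.69 × 2.4 = 1.656 pp.
TFP growth = 4.7 − 4.911 = -0.211%.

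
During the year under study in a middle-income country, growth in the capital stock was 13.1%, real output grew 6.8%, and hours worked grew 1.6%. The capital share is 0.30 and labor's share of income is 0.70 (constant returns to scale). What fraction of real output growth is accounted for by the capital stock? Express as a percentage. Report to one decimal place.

The capital stock contributed 0.3 × 13.1 = 3.93 pp.
Share of growth = 3.93 / 6.8 × 100 = 57.794%.

The capital stock accounted for 57.8% of growth.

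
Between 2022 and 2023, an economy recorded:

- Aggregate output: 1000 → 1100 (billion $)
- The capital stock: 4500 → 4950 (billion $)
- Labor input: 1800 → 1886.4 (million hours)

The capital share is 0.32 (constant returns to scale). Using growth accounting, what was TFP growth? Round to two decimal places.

Aggregate output growth = (1100 − 1000) / 1000 = 10%.
The capital stock growth = (4950 − 4500) / 4500 = 10%.
Labor input growth = (1886.4 − 1800) / 1800 = 4.8%.
Labor's share = 1 − 0.32 = 0.68.
The capital stock: 0.32 × 10 = 3.2 pp.
Labor input: 0.68 × 4.8 = 3.264 pp.
TFP growth = 10 − 6.464 = 3.536%.

3.54%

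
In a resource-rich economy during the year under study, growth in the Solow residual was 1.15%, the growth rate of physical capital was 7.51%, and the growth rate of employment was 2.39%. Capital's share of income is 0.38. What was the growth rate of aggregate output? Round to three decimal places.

Labor's share = 1 − 0.38 = 0.62.
Physical capital: 0.38 × 7.51 = 2.8538 pp.
Employment: 0.62 × 2.39 = 1.4818 pp.
Output growth = 1.15 + 4.3356 = 5.4856%.

Aggregate output growth was 5.486%.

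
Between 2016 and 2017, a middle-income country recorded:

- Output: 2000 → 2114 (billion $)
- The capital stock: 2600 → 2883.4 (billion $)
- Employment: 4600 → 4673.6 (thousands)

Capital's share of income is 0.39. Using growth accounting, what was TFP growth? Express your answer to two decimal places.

0.47%

Output growth = (2114 − 2000) / 2000 = 5.7%.
The capital stock growth = (2883.4 − 2600) / 2600 = 10.9%.
Employment growth = (4673.6 − 4600) / 4600 = 1.6%.
Labor's share = 1 − 0.39 = 0.61.
The capital stock: 0.39 × 10.9 = 4.251 pp.
Employment: 0.61 × 1.6 = 0.976 pp.
TFP growth = 5.7 − 5.227 = 0.473%.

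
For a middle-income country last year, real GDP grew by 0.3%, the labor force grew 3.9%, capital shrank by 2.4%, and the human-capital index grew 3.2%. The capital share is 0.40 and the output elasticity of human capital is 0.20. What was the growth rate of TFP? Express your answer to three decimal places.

-0.940%

Labor's share = 1 − 0.4 − 0.2 = 0.4.
Capital: 0.4 × (-2.4) = -0.96 pp.
The human-capital index: 0.2 × 3.2 = 0.64 pp.
The labor force: 0.4 × 3.9 = 1.56 pp.
TFP growth = 0.3 − 1.24 = -0.94%.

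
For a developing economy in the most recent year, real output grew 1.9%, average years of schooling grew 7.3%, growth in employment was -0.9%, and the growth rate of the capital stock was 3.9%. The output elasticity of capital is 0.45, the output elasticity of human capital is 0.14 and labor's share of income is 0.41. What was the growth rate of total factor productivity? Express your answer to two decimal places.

Labor's share = 1 − 0.45 − 0.14 = 0.41.
The capital stock: 0.45 × 3.9 = 1.755 pp.
Average years of schooling: 0.14 × 7.3 = 1.022 pp.
Employment: 0.41 × (-0.9) = -0.369 pp.
TFP growth = 1.9 − 2.408 = -0.508%.

-0.51%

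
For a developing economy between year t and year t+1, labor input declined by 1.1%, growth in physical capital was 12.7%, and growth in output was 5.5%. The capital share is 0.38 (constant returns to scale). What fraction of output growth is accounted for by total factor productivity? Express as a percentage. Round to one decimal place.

Labor's share = 1 − 0.38 = 0.62.
Physical capital: 0.38 × 12.7 = 4.826 pp.
Labor input: 0.62 × (-1.1) = -0.682 pp.
TFP growth = 5.5 − 4.144 = 1.356%.
TFP share of growth = 1.356 / 5.5 × 100 = 24.655%.

24.7%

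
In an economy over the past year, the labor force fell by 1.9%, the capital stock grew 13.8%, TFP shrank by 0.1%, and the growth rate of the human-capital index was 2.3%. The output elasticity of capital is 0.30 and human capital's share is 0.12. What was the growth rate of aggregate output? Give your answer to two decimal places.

3.21%

Labor's share = 1 − 0.3 − 0.12 = 0.58.
The capital stock: 0.3 × 13.8 = 4.14 pp.
The human-capital index: 0.12 × 2.3 = 0.276 pp.
The labor force: 0.58 × (-1.9) = -1.102 pp.
Output growth = -0.1 + 3.314 = 3.214%.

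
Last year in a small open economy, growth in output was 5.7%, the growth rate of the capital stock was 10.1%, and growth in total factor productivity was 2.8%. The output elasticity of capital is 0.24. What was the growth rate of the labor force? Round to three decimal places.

0.626%

Labor's share = 1 − 0.24 = 0.76.
gY = gA + 0.24×10.1 + 0.76×g.
0.76×g = 5.7 − 2.8 − 2.424 = 0.476.
g = 0.476 / 0.76 = 0.62632%.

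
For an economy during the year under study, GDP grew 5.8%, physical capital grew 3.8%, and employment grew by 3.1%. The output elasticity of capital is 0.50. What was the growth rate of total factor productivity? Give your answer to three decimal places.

2.350%

Labor's share = 1 − 0.5 = 0.5.
Physical capital: 0.5 × 3.8 = 1.9 pp.
Employment: 0.5 × 3.1 = 1.55 pp.
TFP growth = 5.8 − 3.45 = 2.35%.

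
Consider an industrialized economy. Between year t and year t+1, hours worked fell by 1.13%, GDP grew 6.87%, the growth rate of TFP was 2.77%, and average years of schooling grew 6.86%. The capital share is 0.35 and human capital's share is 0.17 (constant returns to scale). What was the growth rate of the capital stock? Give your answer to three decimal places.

Labor's share = 1 − 0.35 − 0.17 = 0.48.
gY = gA + 0.17×6.86 + 0.48×(-1.13) + 0.35×g.
0.35×g = 6.87 − 2.77 − 0.6238 = 3.4762.
g = 3.4762 / 0.35 = 9.932%.

The capital stock growth was 9.932%.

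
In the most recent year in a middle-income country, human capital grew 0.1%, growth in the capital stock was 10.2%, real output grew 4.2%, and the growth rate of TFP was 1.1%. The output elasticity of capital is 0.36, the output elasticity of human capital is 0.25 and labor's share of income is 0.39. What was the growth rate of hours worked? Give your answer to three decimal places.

-1.531%

Labor's share = 1 − 0.36 − 0.25 = 0.39.
gY = gA + 0.36×10.2 + 0.25×0.1 + 0.39×g.
0.39×g = 4.2 − 1.1 − 3.697 = -0.597.
g = -0.597 / 0.39 = -1.53077%.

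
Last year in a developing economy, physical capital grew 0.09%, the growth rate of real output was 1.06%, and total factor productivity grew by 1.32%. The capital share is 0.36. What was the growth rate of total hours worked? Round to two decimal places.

Labor's share = 1 − 0.36 = 0.64.
gY = gA + 0.36×0.09 + 0.64×g.
0.64×g = 1.06 − 1.32 − 0.0324 = -0.2924.
g = -0.2924 / 0.64 = -0.4569%.

-0.46%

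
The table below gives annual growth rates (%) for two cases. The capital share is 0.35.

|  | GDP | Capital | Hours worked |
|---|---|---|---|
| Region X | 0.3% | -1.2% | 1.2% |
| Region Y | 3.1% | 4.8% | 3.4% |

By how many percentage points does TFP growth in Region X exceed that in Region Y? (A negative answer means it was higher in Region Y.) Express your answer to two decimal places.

0.73 percentage points

Labor's share = 1 − 0.35 = 0.65.
Region X: TFP = 0.3 + 0.42 − 0.78 = -0.06%.
Region Y: TFP = 3.1 − 1.68 − 2.21 = -0.79%.
Difference = -0.06 − (-0.79) = 0.73 pp.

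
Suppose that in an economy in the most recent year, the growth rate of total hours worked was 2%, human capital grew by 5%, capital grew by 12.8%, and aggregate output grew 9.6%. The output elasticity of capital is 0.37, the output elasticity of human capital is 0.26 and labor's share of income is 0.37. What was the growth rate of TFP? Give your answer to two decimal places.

Labor's share = 1 − 0.37 − 0.26 = 0.37.
Capital: 0.37 × 12.8 = 4.736 pp.
Human capital: 0.26 × 5 = 1.3 pp.
Total hours worked: 0.37 × 2 = 0.74 pp.
TFP growth = 9.6 − 6.776 = 2.824%.

2.82%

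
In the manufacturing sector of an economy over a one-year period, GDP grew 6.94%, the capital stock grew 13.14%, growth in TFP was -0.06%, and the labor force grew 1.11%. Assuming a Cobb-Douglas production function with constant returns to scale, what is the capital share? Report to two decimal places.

α = 0.49

gY = gA + α·gK + (1−α)·gL, so gY − gA − gL = α(gK − gL).
6.94 + 0.06 − 1.11 = α × (13.14 − 1.11).
5.89 = 12.03 α, so α = 0.4896.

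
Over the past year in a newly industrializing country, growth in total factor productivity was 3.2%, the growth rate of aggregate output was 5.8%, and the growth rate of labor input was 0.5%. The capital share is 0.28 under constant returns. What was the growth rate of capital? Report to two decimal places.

Labor's share = 1 − 0.28 = 0.72.
gY = gA + 0.72×0.5 + 0.28×g.
0.28×g = 5.8 − 3.2 − 0.36 = 2.24.
g = 2.24 / 0.28 = 8%.

Capital growth was 8.00%.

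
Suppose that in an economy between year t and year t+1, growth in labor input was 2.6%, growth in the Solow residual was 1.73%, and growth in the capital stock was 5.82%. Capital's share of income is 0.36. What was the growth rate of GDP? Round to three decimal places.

5.489%

Labor's share = 1 − 0.36 = 0.64.
The capital stock: 0.36 × 5.82 = 2.0952 pp.
Labor input: 0.64 × 2.6 = 1.664 pp.
Output growth = 1.73 + 3.7592 = 5.4892%.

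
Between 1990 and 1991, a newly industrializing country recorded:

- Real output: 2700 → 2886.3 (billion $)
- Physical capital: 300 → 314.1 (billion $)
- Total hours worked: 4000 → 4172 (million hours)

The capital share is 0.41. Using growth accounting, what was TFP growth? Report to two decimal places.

2.44%

Real output growth = (2886.3 − 2700) / 2700 = 6.9%.
Physical capital growth = (314.1 − 300) / 300 = 4.7%.
Total hours worked growth = (4172 − 4000) / 4000 = 4.3%.
Labor's share = 1 − 0.41 = 0.59.
Physical capital: 0.41 × 4.7 = 1.927 pp.
Total hours worked: 0.59 × 4.3 = 2.537 pp.
TFP growth = 6.9 − 4.464 = 2.436%.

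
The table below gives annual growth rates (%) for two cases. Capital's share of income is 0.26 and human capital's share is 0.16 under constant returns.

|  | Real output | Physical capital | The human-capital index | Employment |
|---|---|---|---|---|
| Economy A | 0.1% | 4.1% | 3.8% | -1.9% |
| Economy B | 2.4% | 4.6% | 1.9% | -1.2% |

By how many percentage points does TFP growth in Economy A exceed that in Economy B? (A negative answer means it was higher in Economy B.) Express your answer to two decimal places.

Labor's share = 1 − 0.26 − 0.16 = 0.58.
Economy A: TFP = 0.1 − 1.066 − 0.608 + 1.102 = -0.472%.
Economy B: TFP = 2.4 − 1.196 − 0.304 + 0.696 = 1.596%.
Difference = -0.472 − (1.596) = -2.068 pp.

-2.07 percentage points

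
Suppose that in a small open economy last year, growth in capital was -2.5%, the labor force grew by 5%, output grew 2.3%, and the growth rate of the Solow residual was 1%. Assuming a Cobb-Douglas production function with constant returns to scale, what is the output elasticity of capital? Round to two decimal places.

gY = gA + α·gK + (1−α)·gL, so gY − gA − gL = α(gK − gL).
2.3 − 1 − 5 = α × (-2.5 − 5).
-3.7 = -7.5 α, so α = 0.4933.

The output elasticity of capital is 0.49.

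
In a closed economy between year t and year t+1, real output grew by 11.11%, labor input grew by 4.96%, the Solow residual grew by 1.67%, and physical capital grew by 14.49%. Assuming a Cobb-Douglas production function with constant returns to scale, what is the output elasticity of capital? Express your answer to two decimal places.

gY = gA + α·gK + (1−α)·gL, so gY − gA − gL = α(gK − gL).
11.11 − 1.67 − 4.96 = α × (14.49 − 4.96).
4.48 = 9.53 α, so α = 0.4701.

α = 0.47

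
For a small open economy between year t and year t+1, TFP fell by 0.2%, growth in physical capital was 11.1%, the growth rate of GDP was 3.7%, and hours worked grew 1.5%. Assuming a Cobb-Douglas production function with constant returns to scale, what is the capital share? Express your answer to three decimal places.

The capital share is 0.250.

gY = gA + α·gK + (1−α)·gL, so gY − gA − gL = α(gK − gL).
3.7 + 0.2 − 1.5 = α × (11.1 − 1.5).
2.4 = 9.6 α, so α = 0.25.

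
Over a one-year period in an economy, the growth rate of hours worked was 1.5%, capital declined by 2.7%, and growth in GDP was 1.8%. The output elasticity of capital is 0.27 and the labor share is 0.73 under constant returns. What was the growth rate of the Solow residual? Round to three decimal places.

1.434%

Labor's share = 1 − 0.27 = 0.73.
Capital: 0.27 × (-2.7) = -0.729 pp.
Hours worked: 0.73 × 1.5 = 1.095 pp.
TFP growth = 1.8 − 0.366 = 1.434%.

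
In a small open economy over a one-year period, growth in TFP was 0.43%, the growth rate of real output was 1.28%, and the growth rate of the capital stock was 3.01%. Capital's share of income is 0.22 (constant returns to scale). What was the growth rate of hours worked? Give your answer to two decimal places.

Labor's share = 1 − 0.22 = 0.78.
gY = gA + 0.22×3.01 + 0.78×g.
0.78×g = 1.28 − 0.43 − 0.6622 = 0.1878.
g = 0.1878 / 0.78 = 0.2408%.

0.24%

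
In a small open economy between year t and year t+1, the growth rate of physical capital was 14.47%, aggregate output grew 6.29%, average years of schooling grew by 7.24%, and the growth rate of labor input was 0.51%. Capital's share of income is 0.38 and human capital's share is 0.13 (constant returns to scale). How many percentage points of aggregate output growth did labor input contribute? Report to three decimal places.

0.250

Labor's share = 1 − 0.38 − 0.13 = 0.49.
Contribution = share × growth = 0.49 × 0.51 = 0.2499 pp.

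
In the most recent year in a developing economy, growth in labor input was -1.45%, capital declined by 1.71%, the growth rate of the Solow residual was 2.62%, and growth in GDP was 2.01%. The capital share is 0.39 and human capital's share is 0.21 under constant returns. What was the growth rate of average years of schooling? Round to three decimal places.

Labor's share = 1 − 0.39 − 0.21 = 0.4.
gY = gA + 0.39×(-1.71) + 0.4×(-1.45) + 0.21×g.
0.21×g = 2.01 − 2.62 + 1.2469 = 0.6369.
g = 0.6369 / 0.21 = 3.03286%.

3.033%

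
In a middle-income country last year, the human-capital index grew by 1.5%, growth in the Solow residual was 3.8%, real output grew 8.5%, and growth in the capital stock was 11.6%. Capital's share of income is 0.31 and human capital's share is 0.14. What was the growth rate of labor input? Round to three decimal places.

1.625%

Labor's share = 1 − 0.31 − 0.14 = 0.55.
gY = gA + 0.31×11.6 + 0.14×1.5 + 0.55×g.
0.55×g = 8.5 − 3.8 − 3.806 = 0.894.
g = 0.894 / 0.55 = 1.62545%.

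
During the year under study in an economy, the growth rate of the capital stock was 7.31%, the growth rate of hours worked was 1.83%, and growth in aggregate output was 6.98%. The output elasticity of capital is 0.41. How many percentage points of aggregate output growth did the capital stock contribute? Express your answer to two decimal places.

3.00

Contribution = share × growth = 0.41 × 7.31 = 2.9971 pp.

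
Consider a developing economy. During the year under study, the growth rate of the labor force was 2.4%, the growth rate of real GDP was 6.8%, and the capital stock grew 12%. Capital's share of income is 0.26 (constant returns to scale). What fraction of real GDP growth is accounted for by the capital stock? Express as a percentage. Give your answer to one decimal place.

The capital stock accounted for 45.9% of growth.

The capital stock contributed 0.26 × 12 = 3.12 pp.
Share of growth = 3.12 / 6.8 × 100 = 45.882%.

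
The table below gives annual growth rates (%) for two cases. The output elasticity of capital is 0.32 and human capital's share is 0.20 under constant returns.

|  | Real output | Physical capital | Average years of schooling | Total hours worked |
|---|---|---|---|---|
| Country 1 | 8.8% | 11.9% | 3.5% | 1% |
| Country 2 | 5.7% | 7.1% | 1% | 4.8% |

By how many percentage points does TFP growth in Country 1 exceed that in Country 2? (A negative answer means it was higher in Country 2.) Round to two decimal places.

Labor's share = 1 − 0.32 − 0.2 = 0.48.
Country 1: TFP = 8.8 − 3.808 − 0.7 − 0.48 = 3.812%.
Country 2: TFP = 5.7 − 2.272 − 0.2 − 2.304 = 0.924%.
Difference = 3.812 − (0.924) = 2.888 pp.

2.89 percentage points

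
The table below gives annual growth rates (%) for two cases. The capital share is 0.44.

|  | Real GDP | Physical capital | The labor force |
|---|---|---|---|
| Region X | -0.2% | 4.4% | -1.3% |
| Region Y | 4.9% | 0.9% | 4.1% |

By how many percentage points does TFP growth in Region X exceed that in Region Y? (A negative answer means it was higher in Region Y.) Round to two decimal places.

-3.62 percentage points

Labor's share = 1 − 0.44 = 0.56.
Region X: TFP = -0.2 − 1.936 + 0.728 = -1.408%.
Region Y: TFP = 4.9 − 0.396 − 2.296 = 2.208%.
Difference = -1.408 − (2.208) = -3.616 pp.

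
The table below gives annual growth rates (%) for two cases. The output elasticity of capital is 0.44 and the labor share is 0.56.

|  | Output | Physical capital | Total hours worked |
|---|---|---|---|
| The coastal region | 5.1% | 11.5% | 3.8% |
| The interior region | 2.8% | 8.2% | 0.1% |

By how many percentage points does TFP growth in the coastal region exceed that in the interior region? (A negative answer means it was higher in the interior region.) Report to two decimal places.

Labor's share = 1 − 0.44 = 0.56.
The coastal region: TFP = 5.1 − 5.06 − 2.128 = -2.088%.
The interior region: TFP = 2.8 − 3.608 − 0.056 = -0.864%.
Difference = -2.088 − (-0.864) = -1.224 pp.

-1.22 percentage points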